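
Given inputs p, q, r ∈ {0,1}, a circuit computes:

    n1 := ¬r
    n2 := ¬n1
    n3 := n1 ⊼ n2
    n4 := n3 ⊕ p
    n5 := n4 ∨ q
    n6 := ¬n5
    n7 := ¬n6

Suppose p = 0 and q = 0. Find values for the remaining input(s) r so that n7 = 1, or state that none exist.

r=0

Check with p = 0 and q = 0 and r=0:
n1 = ¬r = ¬0 = 1
n2 = ¬n1 = ¬1 = 0
n3 = n1 ⊼ n2 = 1 ⊼ 0 = 1
n4 = n3 ⊕ p = 1 ⊕ 0 = 1
n5 = n4 ∨ q = 1 ∨ 0 = 1
n6 = ¬n5 = ¬1 = 0
n7 = ¬n6 = ¬0 = 1
So n7 = 1.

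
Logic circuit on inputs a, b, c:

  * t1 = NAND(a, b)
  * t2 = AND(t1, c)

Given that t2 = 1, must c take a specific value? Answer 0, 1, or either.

t2 = AND(t1, c) must be 1, so both t1 = 1 and c = 1.
t1 = NAND(a, b) must be 1, so at least one of a, b is 0.
Every assignment with t2 = 1 has c = 1; there are 3 such assignment(s).
  a=0, b=0, c=1
  a=0, b=1, c=1
  a=1, b=0, c=1

1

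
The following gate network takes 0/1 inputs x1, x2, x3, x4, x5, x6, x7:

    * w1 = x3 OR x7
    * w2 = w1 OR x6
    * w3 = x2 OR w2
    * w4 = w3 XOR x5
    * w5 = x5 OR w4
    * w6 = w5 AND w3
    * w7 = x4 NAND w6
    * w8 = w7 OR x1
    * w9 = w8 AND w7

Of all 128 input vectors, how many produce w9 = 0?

w9 = w8 AND w7 must be 0, so at least one of w8, w7 is 0.
Enumerating the 128 input combinations, 60 give w9 = 0 and 68 give w9 = 1.

60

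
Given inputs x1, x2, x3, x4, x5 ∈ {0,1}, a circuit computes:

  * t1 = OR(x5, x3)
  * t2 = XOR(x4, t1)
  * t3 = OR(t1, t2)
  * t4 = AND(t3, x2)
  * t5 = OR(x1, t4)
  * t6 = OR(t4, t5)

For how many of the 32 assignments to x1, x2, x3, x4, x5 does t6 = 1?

t6 = OR(t4, t5) must be 1, so at least one of t4, t5 is 1.
Enumerating the 32 input combinations, 23 give t6 = 1 and 9 give t6 = 0.

23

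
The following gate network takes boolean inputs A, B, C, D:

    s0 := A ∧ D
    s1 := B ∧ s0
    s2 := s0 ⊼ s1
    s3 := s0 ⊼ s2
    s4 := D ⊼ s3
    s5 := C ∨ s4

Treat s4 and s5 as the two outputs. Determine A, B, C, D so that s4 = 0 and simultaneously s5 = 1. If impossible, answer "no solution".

Check with A=0 B=0 C=1 D=1:
s0 = A ∧ D = 0 ∧ 1 = 0
s1 = B ∧ s0 = 0 ∧ 0 = 0
s2 = s0 ⊼ s1 = 0 ⊼ 0 = 1
s3 = s0 ⊼ s2 = 0 ⊼ 1 = 1
s4 = D ⊼ s3 = 1 ⊼ 1 = 0
s5 = C ∨ s4 = 1 ∨ 0 = 1
So s4 = 0 and s5 = 1.

A=0 B=0 C=1 D=1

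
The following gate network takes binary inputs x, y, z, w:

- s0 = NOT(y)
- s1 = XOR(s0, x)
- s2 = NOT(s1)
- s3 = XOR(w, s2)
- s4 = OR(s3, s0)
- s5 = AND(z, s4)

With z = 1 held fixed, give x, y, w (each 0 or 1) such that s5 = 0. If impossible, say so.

Check with z = 1 and x=0, y=1, w=1:
s0 = NOT(y) = NOT 1 = 0
s1 = XOR(s0, x) = XOR(0, 0) = 0
s2 = NOT(s1) = NOT 0 = 1
s3 = XOR(w, s2) = XOR(1, 1) = 0
s4 = OR(s3, s0) = OR(0, 0) = 0
s5 = AND(z, s4) = AND(1, 0) = 0
So s5 = 0.

x=0 y=1 w=1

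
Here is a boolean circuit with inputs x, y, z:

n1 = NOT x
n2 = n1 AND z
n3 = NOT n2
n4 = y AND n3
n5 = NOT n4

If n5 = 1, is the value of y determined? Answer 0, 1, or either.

Both values of y occur among assignments with n5 = 1:
  y=0: x=0, y=0, z=0
  y=1: x=0, y=1, z=1

either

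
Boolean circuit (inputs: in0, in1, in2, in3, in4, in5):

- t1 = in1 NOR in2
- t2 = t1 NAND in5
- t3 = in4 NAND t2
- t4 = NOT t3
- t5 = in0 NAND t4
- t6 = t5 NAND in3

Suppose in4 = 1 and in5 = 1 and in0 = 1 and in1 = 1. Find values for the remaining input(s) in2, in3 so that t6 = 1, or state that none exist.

t6 = t5 NAND in3 must be 1, so at least one of t5, in3 is 0.
Check with in4 = 1 and in5 = 1 and in0 = 1 and in1 = 1 and in2=1, in3=1:
t1 = in1 NOR in2 = 1 NOR 1 = 0
t2 = t1 NAND in5 = 0 NAND 1 = 1
t3 = in4 NAND t2 = 1 NAND 1 = 0
t4 = NOT t3 = NOT 0 = 1
t5 = in0 NAND t4 = 1 NAND 1 = 0
t6 = t5 NAND in3 = 0 NAND 1 = 1
So t6 = 1.

in2=1, in3=1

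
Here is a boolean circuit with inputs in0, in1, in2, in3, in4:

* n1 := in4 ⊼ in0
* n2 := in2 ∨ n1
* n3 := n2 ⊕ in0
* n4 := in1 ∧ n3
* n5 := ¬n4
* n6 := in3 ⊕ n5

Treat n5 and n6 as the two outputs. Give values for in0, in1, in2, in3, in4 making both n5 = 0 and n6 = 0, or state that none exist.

Check with in0=0, in1=1, in2=0, in3=0, in4=0:
n1 = in4 ⊼ in0 = 0 ⊼ 0 = 1
n2 = in2 ∨ n1 = 0 ∨ 1 = 1
n3 = n2 ⊕ in0 = 1 ⊕ 0 = 1
n4 = in1 ∧ n3 = 1 ∧ 1 = 1
n5 = ¬n4 = ¬1 = 0
n6 = in3 ⊕ n5 = 0 ⊕ 0 = 0
So n5 = 0 and n6 = 0.

in0=0, in1=1, in2=0, in3=0, in4=0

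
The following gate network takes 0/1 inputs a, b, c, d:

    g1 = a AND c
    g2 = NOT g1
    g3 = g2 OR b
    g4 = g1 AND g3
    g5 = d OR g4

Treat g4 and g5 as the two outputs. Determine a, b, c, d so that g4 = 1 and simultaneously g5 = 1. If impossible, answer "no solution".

Check with a=1, b=1, c=1, d=0:
g1 = a AND c = 1 AND 1 = 1
g2 = NOT g1 = NOT 1 = 0
g3 = g2 OR b = 0 OR 1 = 1
g4 = g1 AND g3 = 1 AND 1 = 1
g5 = d OR g4 = 0 OR 1 = 1
So g4 = 1 and g5 = 1.

a=1, b=1, c=1, d=0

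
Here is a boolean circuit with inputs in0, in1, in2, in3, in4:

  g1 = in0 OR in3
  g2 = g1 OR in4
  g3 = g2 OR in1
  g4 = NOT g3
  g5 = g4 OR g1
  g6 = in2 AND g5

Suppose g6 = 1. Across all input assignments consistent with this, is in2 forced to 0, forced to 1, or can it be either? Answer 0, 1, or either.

1

g6 = in2 AND g5 must be 1, so both in2 = 1 and g5 = 1.
g5 = g4 OR g1 must be 1, so at least one of g4, g1 is 1.
Every assignment with g6 = 1 has in2 = 1; there are 13 such assignment(s).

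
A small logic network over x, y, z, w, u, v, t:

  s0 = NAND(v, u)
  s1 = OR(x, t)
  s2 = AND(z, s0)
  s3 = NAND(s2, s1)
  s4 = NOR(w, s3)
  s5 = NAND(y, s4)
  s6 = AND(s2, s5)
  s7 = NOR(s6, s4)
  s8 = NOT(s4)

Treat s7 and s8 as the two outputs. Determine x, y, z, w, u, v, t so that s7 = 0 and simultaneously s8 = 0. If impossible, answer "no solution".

x=1, y=0, z=1, w=0, u=0, v=1, t=1

Check with x=1, y=0, z=1, w=0, u=0, v=1, t=1:
s0 = NAND(v, u) = NAND(1, 0) = 1
s1 = OR(x, t) = OR(1, 1) = 1
s2 = AND(z, s0) = AND(1, 1) = 1
s3 = NAND(s2, s1) = NAND(1, 1) = 0
s4 = NOR(w, s3) = NOR(0, 0) = 1
s5 = NAND(y, s4) = NAND(0, 1) = 1
s6 = AND(s2, s5) = AND(1, 1) = 1
s7 = NOR(s6, s4) = NOR(1, 1) = 0
s8 = NOT(s4) = NOT 1 = 0
So s7 = 0 and s8 = 0.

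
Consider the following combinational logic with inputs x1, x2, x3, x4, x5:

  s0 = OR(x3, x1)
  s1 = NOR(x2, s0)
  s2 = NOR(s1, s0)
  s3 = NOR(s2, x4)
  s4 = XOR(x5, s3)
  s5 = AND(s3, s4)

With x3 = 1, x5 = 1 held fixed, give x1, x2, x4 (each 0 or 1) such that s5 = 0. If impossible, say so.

Check with x3 = 1, x5 = 1 and x1=1, x2=0, x4=1:
s0 = OR(x3, x1) = OR(1, 1) = 1
s1 = NOR(x2, s0) = NOR(0, 1) = 0
s2 = NOR(s1, s0) = NOR(0, 1) = 0
s3 = NOR(s2, x4) = NOR(0, 1) = 0
s4 = XOR(x5, s3) = XOR(1, 0) = 1
s5 = AND(s3, s4) = AND(0, 1) = 0
So s5 = 0.

x1=1, x2=0, x4=1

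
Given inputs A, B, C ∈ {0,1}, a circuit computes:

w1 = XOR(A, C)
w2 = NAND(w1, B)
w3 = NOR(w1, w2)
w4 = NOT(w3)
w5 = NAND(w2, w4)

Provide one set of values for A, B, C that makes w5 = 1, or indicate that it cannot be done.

A=1, B=1, C=0

w5 = NAND(w2, w4) must be 1, so at least one of w2, w4 is 0.
Check with A=1, B=1, C=0:
w1 = XOR(A, C) = XOR(1, 0) = 1
w2 = NAND(w1, B) = NAND(1, 1) = 0
w3 = NOR(w1, w2) = NOR(1, 0) = 0
w4 = NOT(w3) = NOT 0 = 1
w5 = NAND(w2, w4) = NAND(0, 1) = 1
So w5 = 1 as required.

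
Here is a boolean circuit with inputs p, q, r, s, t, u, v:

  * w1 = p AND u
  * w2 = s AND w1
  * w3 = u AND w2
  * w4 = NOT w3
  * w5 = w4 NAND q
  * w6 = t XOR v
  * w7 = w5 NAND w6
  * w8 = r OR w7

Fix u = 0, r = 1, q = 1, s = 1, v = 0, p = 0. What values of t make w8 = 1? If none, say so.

t=1

Check with u = 0, r = 1, q = 1, s = 1, v = 0, p = 0 and t=1:
w1 = p AND u = 0 AND 0 = 0
w2 = s AND w1 = 1 AND 0 = 0
w3 = u AND w2 = 0 AND 0 = 0
w4 = NOT w3 = NOT 0 = 1
w5 = w4 NAND q = 1 NAND 1 = 0
w6 = t XOR v = 1 XOR 0 = 1
w7 = w5 NAND w6 = 0 NAND 1 = 1
w8 = r OR w7 = 1 OR 1 = 1
So w8 = 1.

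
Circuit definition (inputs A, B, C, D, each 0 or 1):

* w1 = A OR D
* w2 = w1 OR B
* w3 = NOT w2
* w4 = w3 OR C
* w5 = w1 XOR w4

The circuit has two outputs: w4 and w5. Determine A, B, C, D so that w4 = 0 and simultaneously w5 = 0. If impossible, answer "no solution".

A=0, B=1, C=0, D=0

Check with A=0, B=1, C=0, D=0:
w1 = A OR D = 0 OR 0 = 0
w2 = w1 OR B = 0 OR 1 = 1
w3 = NOT w2 = NOT 1 = 0
w4 = w3 OR C = 0 OR 0 = 0
w5 = w1 XOR w4 = 0 XOR 0 = 0
So w4 = 0 and w5 = 0.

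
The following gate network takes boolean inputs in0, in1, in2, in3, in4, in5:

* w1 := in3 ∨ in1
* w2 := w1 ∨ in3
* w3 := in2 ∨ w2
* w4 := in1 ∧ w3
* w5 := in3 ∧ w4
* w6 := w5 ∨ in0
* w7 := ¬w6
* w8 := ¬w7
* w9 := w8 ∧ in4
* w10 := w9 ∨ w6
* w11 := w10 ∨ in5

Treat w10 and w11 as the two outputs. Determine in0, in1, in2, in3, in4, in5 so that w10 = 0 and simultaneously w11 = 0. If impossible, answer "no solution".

in0=0, in1=1, in2=1, in3=0, in4=0, in5=0

Check with in0=0, in1=1, in2=1, in3=0, in4=0, in5=0:
w1 = in3 ∨ in1 = 0 ∨ 1 = 1
w2 = w1 ∨ in3 = 1 ∨ 0 = 1
w3 = in2 ∨ w2 = 1 ∨ 1 = 1
w4 = in1 ∧ w3 = 1 ∧ 1 = 1
w5 = in3 ∧ w4 = 0 ∧ 1 = 0
w6 = w5 ∨ in0 = 0 ∨ 0 = 0
w7 = ¬w6 = ¬0 = 1
w8 = ¬w7 = ¬1 = 0
w9 = w8 ∧ in4 = 0 ∧ 0 = 0
w10 = w9 ∨ w6 = 0 ∨ 0 = 0
w11 = w10 ∨ in5 = 0 ∨ 0 = 0
So w10 = 0 and w11 = 0.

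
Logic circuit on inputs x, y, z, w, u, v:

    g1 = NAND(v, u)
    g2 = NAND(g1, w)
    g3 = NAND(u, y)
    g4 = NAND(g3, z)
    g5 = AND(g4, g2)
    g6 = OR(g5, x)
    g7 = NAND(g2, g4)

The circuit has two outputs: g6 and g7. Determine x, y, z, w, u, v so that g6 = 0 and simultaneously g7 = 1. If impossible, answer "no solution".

Check with x=0 y=0 z=1 w=0 u=1 v=0:
g1 = NAND(v, u) = NAND(0, 1) = 1
g2 = NAND(g1, w) = NAND(1, 0) = 1
g3 = NAND(u, y) = NAND(1, 0) = 1
g4 = NAND(g3, z) = NAND(1, 1) = 0
g5 = AND(g4, g2) = AND(0, 1) = 0
g6 = OR(g5, x) = OR(0, 0) = 0
g7 = NAND(g2, g4) = NAND(1, 0) = 1
So g6 = 0 and g7 = 1.

x=0 y=0 z=1 w=0 u=1 v=0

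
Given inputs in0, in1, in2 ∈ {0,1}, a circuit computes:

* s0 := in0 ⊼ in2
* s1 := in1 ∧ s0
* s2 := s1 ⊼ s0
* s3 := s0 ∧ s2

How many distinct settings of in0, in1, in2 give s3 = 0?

s3 = s0 ∧ s2 must be 0, so at least one of s0, s2 is 0.
Satisfying assignments:
  in0=0, in1=1, in2=0
  in0=0, in1=1, in2=1
  in0=1, in1=0, in2=1
  in0=1, in1=1, in2=0
  in0=1, in1=1, in2=1

5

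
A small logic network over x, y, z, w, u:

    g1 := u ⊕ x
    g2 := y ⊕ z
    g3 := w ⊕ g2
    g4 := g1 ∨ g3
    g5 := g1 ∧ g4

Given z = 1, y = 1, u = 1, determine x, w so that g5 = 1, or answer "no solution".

x=0, w=0

Check with z = 1, y = 1, u = 1 and x=0, w=0:
g1 = u ⊕ x = 1 ⊕ 0 = 1
g2 = y ⊕ z = 1 ⊕ 1 = 0
g3 = w ⊕ g2 = 0 ⊕ 0 = 0
g4 = g1 ∨ g3 = 1 ∨ 0 = 1
g5 = g1 ∧ g4 = 1 ∧ 1 = 1
So g5 = 1.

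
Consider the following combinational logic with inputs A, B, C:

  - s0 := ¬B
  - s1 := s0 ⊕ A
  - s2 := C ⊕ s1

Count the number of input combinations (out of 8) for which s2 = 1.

4

s2 = C ⊕ s1 must be 1, so C and s1 differ.
Satisfying assignments:
  A=0, B=0, C=0
  A=0, B=1, C=1
  A=1, B=0, C=1
  A=1, B=1, C=0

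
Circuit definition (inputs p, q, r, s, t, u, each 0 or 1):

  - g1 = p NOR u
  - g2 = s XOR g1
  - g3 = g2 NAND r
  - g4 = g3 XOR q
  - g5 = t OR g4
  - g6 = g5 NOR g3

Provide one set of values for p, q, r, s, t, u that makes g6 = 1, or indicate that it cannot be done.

p=1, q=0, r=1, s=1, t=0, u=0

g6 = g5 NOR g3 must be 1, so both g5 = 0 and g3 = 0.
g5 = t OR g4 must be 0, so both t = 0 and g4 = 0.
Check with p=1, q=0, r=1, s=1, t=0, u=0:
g1 = p NOR u = 1 NOR 0 = 0
g2 = s XOR g1 = 1 XOR 0 = 1
g3 = g2 NAND r = 1 NAND 1 = 0
g4 = g3 XOR q = 0 XOR 0 = 0
g5 = t OR g4 = 0 OR 0 = 0
g6 = g5 NOR g3 = 0 NOR 0 = 1
So g6 = 1 as required.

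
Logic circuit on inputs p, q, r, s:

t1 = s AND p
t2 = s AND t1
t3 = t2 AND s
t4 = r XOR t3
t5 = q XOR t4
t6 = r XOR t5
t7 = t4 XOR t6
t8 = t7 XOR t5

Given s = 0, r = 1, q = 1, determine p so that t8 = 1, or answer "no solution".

no solution exists

With s = 0, r = 1, q = 1 fixed, none of the 2 settings of p give t8 = 1.
For example, with p=0:
t1 = s AND p = 0 AND 0 = 0
t2 = s AND t1 = 0 AND 0 = 0
t3 = t2 AND s = 0 AND 0 = 0
t4 = r XOR t3 = 1 XOR 0 = 1
t5 = q XOR t4 = 1 XOR 1 = 0
t6 = r XOR t5 = 1 XOR 0 = 1
t7 = t4 XOR t6 = 1 XOR 1 = 0
t8 = t7 XOR t5 = 0 XOR 0 = 0
giving t8 = 0 ≠ 1.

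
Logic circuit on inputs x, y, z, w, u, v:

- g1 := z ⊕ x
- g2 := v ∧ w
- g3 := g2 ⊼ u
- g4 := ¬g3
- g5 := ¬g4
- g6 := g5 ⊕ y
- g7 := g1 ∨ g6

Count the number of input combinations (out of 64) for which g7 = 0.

g7 = g1 ∨ g6 must be 0, so both g1 = 0 and g6 = 0.
Enumerating the 64 input combinations, 16 give g7 = 0 and 48 give g7 = 1.

16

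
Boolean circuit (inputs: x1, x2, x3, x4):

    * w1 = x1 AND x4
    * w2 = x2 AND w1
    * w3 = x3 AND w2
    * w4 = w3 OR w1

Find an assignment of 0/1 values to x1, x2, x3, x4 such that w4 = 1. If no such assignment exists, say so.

x1=1, x2=0, x3=0, x4=1

w4 = w3 OR w1 must be 1, so at least one of w3, w1 is 1.
Check with x1=1, x2=0, x3=0, x4=1:
w1 = x1 AND x4 = 1 AND 1 = 1
w2 = x2 AND w1 = 0 AND 1 = 0
w3 = x3 AND w2 = 0 AND 0 = 0
w4 = w3 OR w1 = 0 OR 1 = 1
So w4 = 1 as required.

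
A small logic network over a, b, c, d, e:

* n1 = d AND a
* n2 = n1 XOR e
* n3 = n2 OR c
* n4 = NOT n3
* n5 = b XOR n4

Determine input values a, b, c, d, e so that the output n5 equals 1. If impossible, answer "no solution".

Check with a=1, b=1, c=1, d=0, e=1:
n1 = d AND a = 0 AND 1 = 0
n2 = n1 XOR e = 0 XOR 1 = 1
n3 = n2 OR c = 1 OR 1 = 1
n4 = NOT n3 = NOT 1 = 0
n5 = b XOR n4 = 1 XOR 0 = 1
So n5 = 1 as required.

a=1, b=1, c=1, d=0, e=1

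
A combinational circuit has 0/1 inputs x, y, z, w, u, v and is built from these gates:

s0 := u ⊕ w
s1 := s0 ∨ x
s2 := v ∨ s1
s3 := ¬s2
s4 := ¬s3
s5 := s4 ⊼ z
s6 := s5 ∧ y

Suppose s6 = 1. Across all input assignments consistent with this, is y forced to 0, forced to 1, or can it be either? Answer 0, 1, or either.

1

s6 = s5 ∧ y must be 1, so both s5 = 1 and y = 1.
Every assignment with s6 = 1 has y = 1; there are 18 such assignment(s).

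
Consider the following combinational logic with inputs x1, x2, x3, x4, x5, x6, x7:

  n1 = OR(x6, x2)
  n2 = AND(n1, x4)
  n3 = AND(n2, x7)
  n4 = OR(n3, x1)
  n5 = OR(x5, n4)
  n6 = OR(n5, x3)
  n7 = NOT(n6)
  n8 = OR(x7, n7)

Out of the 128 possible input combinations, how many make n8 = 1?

72

n8 = OR(x7, n7) must be 1, so at least one of x7, n7 is 1.
Enumerating the 128 input combinations, 72 give n8 = 1 and 56 give n8 = 0.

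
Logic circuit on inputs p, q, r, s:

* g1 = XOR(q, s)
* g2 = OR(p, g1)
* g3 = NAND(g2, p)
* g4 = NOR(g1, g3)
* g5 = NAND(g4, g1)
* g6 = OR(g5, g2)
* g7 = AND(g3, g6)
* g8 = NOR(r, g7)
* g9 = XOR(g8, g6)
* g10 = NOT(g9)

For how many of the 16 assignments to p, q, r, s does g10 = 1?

4

g10 = NOT(g9) must be 1, so g9 = 0.
g9 = XOR(g8, g6) must be 0, so g8 and g6 are equal.
Satisfying assignments:
  p=1, q=0, r=0, s=0
  p=1, q=0, r=0, s=1
  p=1, q=1, r=0, s=0
  p=1, q=1, r=0, s=1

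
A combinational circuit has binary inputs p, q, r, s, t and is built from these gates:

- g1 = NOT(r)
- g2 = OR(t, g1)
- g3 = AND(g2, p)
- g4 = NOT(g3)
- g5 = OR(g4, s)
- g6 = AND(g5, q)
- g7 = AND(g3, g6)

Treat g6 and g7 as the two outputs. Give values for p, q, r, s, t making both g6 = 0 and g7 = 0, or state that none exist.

p=0, q=0, r=0, s=1, t=1

Check with p=0, q=0, r=0, s=1, t=1:
g1 = NOT(r) = NOT 0 = 1
g2 = OR(t, g1) = OR(1, 1) = 1
g3 = AND(g2, p) = AND(1, 0) = 0
g4 = NOT(g3) = NOT 0 = 1
g5 = OR(g4, s) = OR(1, 1) = 1
g6 = AND(g5, q) = AND(1, 0) = 0
g7 = AND(g3, g6) = AND(0, 0) = 0
So g6 = 0 and g7 = 0.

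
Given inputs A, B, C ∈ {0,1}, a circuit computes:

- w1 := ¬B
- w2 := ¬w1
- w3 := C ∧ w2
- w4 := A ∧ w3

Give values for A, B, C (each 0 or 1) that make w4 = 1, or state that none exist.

Check with A=1 B=1 C=1:
w1 = ¬B = ¬1 = 0
w2 = ¬w1 = ¬0 = 1
w3 = C ∧ w2 = 1 ∧ 1 = 1
w4 = A ∧ w3 = 1 ∧ 1 = 1
So w4 = 1 as required.

A=1 B=1 C=1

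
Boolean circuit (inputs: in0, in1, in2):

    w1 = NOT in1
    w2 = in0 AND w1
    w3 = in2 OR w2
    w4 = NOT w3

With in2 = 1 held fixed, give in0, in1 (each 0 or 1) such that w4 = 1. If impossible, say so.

no solution exists

With in2 = 1 fixed, none of the 4 settings of in0, in1 give w4 = 1.
For example, with in0=1, in1=0:
w1 = NOT in1 = NOT 0 = 1
w2 = in0 AND w1 = 1 AND 1 = 1
w3 = in2 OR w2 = 1 OR 1 = 1
w4 = NOT w3 = NOT 1 = 0
giving w4 = 0 ≠ 1.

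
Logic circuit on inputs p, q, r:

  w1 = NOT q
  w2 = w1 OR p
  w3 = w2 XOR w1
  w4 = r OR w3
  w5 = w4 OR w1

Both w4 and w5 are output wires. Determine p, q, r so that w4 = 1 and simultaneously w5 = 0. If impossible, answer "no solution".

Across all 8 input combinations, none give both w4 = 1 and w5 = 0.

no solution exists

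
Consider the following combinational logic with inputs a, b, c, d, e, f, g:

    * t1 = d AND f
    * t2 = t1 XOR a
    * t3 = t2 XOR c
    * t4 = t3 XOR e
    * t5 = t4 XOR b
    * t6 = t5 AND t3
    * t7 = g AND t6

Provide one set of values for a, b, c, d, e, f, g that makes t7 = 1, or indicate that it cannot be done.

a=1, b=1, c=0, d=0, e=1, f=0, g=1

t7 = g AND t6 must be 1, so both g = 1 and t6 = 1.
t6 = t5 AND t3 must be 1, so both t5 = 1 and t3 = 1.
t5 = t4 XOR b must be 1, so t4 and b differ.
Check with a=1, b=1, c=0, d=0, e=1, f=0, g=1:
t1 = d AND f = 0 AND 0 = 0
t2 = t1 XOR a = 0 XOR 1 = 1
t3 = t2 XOR c = 1 XOR 0 = 1
t4 = t3 XOR e = 1 XOR 1 = 0
t5 = t4 XOR b = 0 XOR 1 = 1
t6 = t5 AND t3 = 1 AND 1 = 1
t7 = g AND t6 = 1 AND 1 = 1
So t7 = 1 as required.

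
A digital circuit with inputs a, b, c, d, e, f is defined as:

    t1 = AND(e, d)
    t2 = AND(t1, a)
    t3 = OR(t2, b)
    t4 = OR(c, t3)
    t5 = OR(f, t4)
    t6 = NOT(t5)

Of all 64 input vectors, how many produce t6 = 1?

7

t6 = NOT(t5) must be 1, so t5 = 0.
t5 = OR(f, t4) must be 0, so both f = 0 and t4 = 0.
Enumerating the 64 input combinations, 7 give t6 = 1 and 57 give t6 = 0.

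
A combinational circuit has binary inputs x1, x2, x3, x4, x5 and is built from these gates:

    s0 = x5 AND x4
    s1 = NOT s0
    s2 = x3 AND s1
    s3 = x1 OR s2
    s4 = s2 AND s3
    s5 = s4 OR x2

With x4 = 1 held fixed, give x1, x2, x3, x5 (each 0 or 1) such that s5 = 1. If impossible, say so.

s5 = s4 OR x2 must be 1, so at least one of s4, x2 is 1.
Check with x4 = 1 and x1=1, x2=1, x3=0, x5=1:
s0 = x5 AND x4 = 1 AND 1 = 1
s1 = NOT s0 = NOT 1 = 0
s2 = x3 AND s1 = 0 AND 0 = 0
s3 = x1 OR s2 = 1 OR 0 = 1
s4 = s2 AND s3 = 0 AND 1 = 0
s5 = s4 OR x2 = 0 OR 1 = 1
So s5 = 1.

x1=1 x2=1 x3=0 x5=1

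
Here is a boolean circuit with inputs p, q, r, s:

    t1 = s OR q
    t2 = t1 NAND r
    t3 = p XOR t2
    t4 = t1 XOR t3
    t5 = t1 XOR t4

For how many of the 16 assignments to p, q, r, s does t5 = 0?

t5 = t1 XOR t4 must be 0, so t1 and t4 are equal.
Enumerating the 16 input combinations, 8 give t5 = 0 and 8 give t5 = 1.

8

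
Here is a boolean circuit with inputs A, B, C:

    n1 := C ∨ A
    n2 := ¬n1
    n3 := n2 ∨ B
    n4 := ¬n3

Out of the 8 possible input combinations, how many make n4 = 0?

n4 = ¬n3 must be 0, so n3 = 1.
n3 = n2 ∨ B must be 1, so at least one of n2, B is 1.
Satisfying assignments:
  A=0, B=0, C=0
  A=0, B=1, C=0
  A=0, B=1, C=1
  A=1, B=1, C=0
  A=1, B=1, C=1

5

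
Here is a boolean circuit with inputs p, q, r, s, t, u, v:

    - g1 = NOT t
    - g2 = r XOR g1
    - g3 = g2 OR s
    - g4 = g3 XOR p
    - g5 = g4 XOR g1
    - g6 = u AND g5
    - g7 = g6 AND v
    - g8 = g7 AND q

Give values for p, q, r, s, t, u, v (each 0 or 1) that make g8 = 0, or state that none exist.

p=1, q=1, r=0, s=1, t=1, u=0, v=0

g8 = g7 AND q must be 0, so at least one of g7, q is 0.
Check with p=1, q=1, r=0, s=1, t=1, u=0, v=0:
g1 = NOT t = NOT 1 = 0
g2 = r XOR g1 = 0 XOR 0 = 0
g3 = g2 OR s = 0 OR 1 = 1
g4 = g3 XOR p = 1 XOR 1 = 0
g5 = g4 XOR g1 = 0 XOR 0 = 0
g6 = u AND g5 = 0 AND 0 = 0
g7 = g6 AND v = 0 AND 0 = 0
g8 = g7 AND q = 0 AND 1 = 0
So g8 = 0 as required.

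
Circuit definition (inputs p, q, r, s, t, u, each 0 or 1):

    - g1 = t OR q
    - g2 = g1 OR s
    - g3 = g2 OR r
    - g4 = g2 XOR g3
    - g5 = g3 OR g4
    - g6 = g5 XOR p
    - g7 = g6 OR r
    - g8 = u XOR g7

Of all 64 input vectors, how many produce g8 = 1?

32

g8 = u XOR g7 must be 1, so u and g7 differ.
Enumerating the 64 input combinations, 32 give g8 = 1 and 32 give g8 = 0.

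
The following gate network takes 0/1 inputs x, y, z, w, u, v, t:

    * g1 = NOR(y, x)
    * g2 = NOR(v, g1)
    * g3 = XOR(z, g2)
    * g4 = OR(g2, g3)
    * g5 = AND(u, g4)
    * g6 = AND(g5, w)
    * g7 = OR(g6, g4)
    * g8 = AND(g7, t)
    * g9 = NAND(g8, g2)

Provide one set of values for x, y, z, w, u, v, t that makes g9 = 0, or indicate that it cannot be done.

x=0 y=1 z=0 w=0 u=1 v=0 t=1

g9 = NAND(g8, g2) must be 0, so both g8 = 1 and g2 = 1.
g8 = AND(g7, t) must be 1, so both g7 = 1 and t = 1.
g2 = NOR(v, g1) must be 1, so both v = 0 and g1 = 0.
Check with x=0 y=1 z=0 w=0 u=1 v=0 t=1:
g1 = NOR(y, x) = NOR(1, 0) = 0
g2 = NOR(v, g1) = NOR(0, 0) = 1
g3 = XOR(z, g2) = XOR(0, 1) = 1
g4 = OR(g2, g3) = OR(1, 1) = 1
g5 = AND(u, g4) = AND(1, 1) = 1
g6 = AND(g5, w) = AND(1, 0) = 0
g7 = OR(g6, g4) = OR(0, 1) = 1
g8 = AND(g7, t) = AND(1, 1) = 1
g9 = NAND(g8, g2) = NAND(1, 1) = 0
So g9 = 0 as required.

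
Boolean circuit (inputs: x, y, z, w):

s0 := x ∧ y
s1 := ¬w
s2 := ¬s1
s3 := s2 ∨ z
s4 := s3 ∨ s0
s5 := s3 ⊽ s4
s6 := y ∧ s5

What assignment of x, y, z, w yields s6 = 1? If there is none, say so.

x=0, y=1, z=0, w=0

s6 = y ∧ s5 must be 1, so both y = 1 and s5 = 1.
Check with x=0, y=1, z=0, w=0:
s0 = x ∧ y = 0 ∧ 1 = 0
s1 = ¬w = ¬0 = 1
s2 = ¬s1 = ¬1 = 0
s3 = s2 ∨ z = 0 ∨ 0 = 0
s4 = s3 ∨ s0 = 0 ∨ 0 = 0
s5 = s3 ⊽ s4 = 0 ⊽ 0 = 1
s6 = y ∧ s5 = 1 ∧ 1 = 1
So s6 = 1 as required.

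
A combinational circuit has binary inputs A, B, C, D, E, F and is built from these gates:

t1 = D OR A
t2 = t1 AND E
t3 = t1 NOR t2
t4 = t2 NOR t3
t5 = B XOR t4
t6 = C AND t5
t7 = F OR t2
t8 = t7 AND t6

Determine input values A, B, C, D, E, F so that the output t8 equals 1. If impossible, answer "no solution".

Check with A=1 B=1 C=1 D=0 E=1 F=0:
t1 = D OR A = 0 OR 1 = 1
t2 = t1 AND E = 1 AND 1 = 1
t3 = t1 NOR t2 = 1 NOR 1 = 0
t4 = t2 NOR t3 = 1 NOR 0 = 0
t5 = B XOR t4 = 1 XOR 0 = 1
t6 = C AND t5 = 1 AND 1 = 1
t7 = F OR t2 = 0 OR 1 = 1
t8 = t7 AND t6 = 1 AND 1 = 1
So t8 = 1 as required.

A=1 B=1 C=1 D=0 E=1 F=0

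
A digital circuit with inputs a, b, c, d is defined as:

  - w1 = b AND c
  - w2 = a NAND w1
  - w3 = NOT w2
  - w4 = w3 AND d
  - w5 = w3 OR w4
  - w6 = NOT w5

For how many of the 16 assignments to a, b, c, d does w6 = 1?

14

w6 = NOT w5 must be 1, so w5 = 0.
w5 = w3 OR w4 must be 0, so both w3 = 0 and w4 = 0.
Enumerating the 16 input combinations, 14 give w6 = 1 and 2 give w6 = 0.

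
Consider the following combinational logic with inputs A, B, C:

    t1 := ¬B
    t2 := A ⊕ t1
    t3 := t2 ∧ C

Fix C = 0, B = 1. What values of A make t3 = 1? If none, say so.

no solution exists

With C = 0, B = 1 fixed, none of the 2 settings of A give t3 = 1.
For example, with A=0:
t1 = ¬B = ¬1 = 0
t2 = A ⊕ t1 = 0 ⊕ 0 = 0
t3 = t2 ∧ C = 0 ∧ 0 = 0
giving t3 = 0 ≠ 1.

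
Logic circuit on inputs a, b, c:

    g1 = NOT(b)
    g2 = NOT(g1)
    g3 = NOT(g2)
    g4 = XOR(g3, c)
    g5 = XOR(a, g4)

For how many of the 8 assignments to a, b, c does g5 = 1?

4

g5 = XOR(a, g4) must be 1, so a and g4 differ.
Enumerating the 8 input combinations, 4 give g5 = 1 and 4 give g5 = 0.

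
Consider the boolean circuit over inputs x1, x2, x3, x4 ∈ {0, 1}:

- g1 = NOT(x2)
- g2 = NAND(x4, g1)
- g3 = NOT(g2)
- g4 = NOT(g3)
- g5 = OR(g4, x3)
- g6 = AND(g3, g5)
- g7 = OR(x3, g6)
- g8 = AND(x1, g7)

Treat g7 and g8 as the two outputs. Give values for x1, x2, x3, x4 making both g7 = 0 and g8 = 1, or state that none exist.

no solution exists

Across all 16 input combinations, none give both g7 = 0 and g8 = 1.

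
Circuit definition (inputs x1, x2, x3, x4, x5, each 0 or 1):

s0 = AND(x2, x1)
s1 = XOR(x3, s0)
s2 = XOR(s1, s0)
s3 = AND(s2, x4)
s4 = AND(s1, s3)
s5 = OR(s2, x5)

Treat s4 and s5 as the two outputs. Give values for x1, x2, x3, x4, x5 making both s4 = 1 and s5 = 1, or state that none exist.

x1=0, x2=0, x3=1, x4=1, x5=1

Check with x1=0, x2=0, x3=1, x4=1, x5=1:
s0 = AND(x2, x1) = AND(0, 0) = 0
s1 = XOR(x3, s0) = XOR(1, 0) = 1
s2 = XOR(s1, s0) = XOR(1, 0) = 1
s3 = AND(s2, x4) = AND(1, 1) = 1
s4 = AND(s1, s3) = AND(1, 1) = 1
s5 = OR(s2, x5) = OR(1, 1) = 1
So s4 = 1 and s5 = 1.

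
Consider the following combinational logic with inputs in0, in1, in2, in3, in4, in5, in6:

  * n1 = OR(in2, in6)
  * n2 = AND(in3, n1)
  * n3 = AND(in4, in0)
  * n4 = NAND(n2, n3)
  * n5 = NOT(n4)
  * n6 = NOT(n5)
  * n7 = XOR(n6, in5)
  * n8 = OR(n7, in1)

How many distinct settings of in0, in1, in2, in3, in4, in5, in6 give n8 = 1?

n8 = OR(n7, in1) must be 1, so at least one of n7, in1 is 1.
Enumerating the 128 input combinations, 96 give n8 = 1 and 32 give n8 = 0.

96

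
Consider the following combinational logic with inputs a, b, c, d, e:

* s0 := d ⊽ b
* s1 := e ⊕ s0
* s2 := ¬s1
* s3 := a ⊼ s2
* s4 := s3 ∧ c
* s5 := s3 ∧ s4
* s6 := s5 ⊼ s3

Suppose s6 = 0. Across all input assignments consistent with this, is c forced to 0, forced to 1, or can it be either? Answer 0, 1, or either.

1

s6 = s5 ⊼ s3 must be 0, so both s5 = 1 and s3 = 1.
s5 = s3 ∧ s4 must be 1, so both s3 = 1 and s4 = 1.
s3 = a ⊼ s2 must be 1, so at least one of a, s2 is 0.
Every assignment with s6 = 0 has c = 1; there are 12 such assignment(s).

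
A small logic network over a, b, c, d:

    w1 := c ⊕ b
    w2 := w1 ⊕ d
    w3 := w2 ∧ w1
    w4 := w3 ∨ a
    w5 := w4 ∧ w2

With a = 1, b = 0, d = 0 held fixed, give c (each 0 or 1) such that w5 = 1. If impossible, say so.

c=1

w5 = w4 ∧ w2 must be 1, so both w4 = 1 and w2 = 1.
w4 = w3 ∨ a must be 1, so at least one of w3, a is 1.
Check with a = 1, b = 0, d = 0 and c=1:
w1 = c ⊕ b = 1 ⊕ 0 = 1
w2 = w1 ⊕ d = 1 ⊕ 0 = 1
w3 = w2 ∧ w1 = 1 ∧ 1 = 1
w4 = w3 ∨ a = 1 ∨ 1 = 1
w5 = w4 ∧ w2 = 1 ∧ 1 = 1
So w5 = 1.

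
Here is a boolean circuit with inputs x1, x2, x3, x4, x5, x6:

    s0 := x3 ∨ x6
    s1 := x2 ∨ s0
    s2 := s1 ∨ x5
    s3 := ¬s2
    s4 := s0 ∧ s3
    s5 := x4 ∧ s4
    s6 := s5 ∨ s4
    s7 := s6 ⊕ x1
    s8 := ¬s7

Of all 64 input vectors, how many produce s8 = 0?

s8 = ¬s7 must be 0, so s7 = 1.
s7 = s6 ⊕ x1 must be 1, so s6 and x1 differ.
Enumerating the 64 input combinations, 32 give s8 = 0 and 32 give s8 = 1.

32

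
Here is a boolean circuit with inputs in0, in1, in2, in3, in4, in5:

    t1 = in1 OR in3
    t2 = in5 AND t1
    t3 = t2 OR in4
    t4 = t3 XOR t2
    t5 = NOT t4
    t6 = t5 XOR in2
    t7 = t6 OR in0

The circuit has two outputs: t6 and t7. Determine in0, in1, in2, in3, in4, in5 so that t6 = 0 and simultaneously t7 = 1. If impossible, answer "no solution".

in0=1 in1=1 in2=1 in3=0 in4=1 in5=1

Check with in0=1 in1=1 in2=1 in3=0 in4=1 in5=1:
t1 = in1 OR in3 = 1 OR 0 = 1
t2 = in5 AND t1 = 1 AND 1 = 1
t3 = t2 OR in4 = 1 OR 1 = 1
t4 = t3 XOR t2 = 1 XOR 1 = 0
t5 = NOT t4 = NOT 0 = 1
t6 = t5 XOR in2 = 1 XOR 1 = 0
t7 = t6 OR in0 = 0 OR 1 = 1
So t6 = 0 and t7 = 1.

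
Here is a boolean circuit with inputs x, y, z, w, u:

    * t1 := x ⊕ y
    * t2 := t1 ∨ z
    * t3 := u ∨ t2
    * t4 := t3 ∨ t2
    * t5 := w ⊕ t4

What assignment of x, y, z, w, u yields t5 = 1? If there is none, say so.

x=1, y=1, z=0, w=0, u=1

Check with x=1, y=1, z=0, w=0, u=1:
t1 = x ⊕ y = 1 ⊕ 1 = 0
t2 = t1 ∨ z = 0 ∨ 0 = 0
t3 = u ∨ t2 = 1 ∨ 0 = 1
t4 = t3 ∨ t2 = 1 ∨ 0 = 1
t5 = w ⊕ t4 = 0 ⊕ 1 = 1
So t5 = 1 as required.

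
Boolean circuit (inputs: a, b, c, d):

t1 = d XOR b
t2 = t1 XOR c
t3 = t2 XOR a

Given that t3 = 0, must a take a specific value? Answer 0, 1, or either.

either

Both values of a occur among assignments with t3 = 0:
  a=0: a=0, b=0, c=0, d=0
  a=1: a=1, b=0, c=0, d=1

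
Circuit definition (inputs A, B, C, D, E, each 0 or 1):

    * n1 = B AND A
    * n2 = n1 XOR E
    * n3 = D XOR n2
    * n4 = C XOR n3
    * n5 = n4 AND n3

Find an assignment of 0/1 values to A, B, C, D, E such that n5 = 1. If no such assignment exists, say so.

A=1, B=0, C=0, D=1, E=0

n5 = n4 AND n3 must be 1, so both n4 = 1 and n3 = 1.
n4 = C XOR n3 must be 1, so C and n3 differ.
Check with A=1, B=0, C=0, D=1, E=0:
n1 = B AND A = 0 AND 1 = 0
n2 = n1 XOR E = 0 XOR 0 = 0
n3 = D XOR n2 = 1 XOR 0 = 1
n4 = C XOR n3 = 0 XOR 1 = 1
n5 = n4 AND n3 = 1 AND 1 = 1
So n5 = 1 as required.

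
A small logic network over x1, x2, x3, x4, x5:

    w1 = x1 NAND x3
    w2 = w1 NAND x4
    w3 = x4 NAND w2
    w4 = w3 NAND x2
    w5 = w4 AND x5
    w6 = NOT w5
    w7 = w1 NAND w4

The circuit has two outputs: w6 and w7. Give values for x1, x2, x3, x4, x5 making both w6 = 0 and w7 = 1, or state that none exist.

x1=1, x2=1, x3=1, x4=1, x5=1

Check with x1=1, x2=1, x3=1, x4=1, x5=1:
w1 = x1 NAND x3 = 1 NAND 1 = 0
w2 = w1 NAND x4 = 0 NAND 1 = 1
w3 = x4 NAND w2 = 1 NAND 1 = 0
w4 = w3 NAND x2 = 0 NAND 1 = 1
w5 = w4 AND x5 = 1 AND 1 = 1
w6 = NOT w5 = NOT 1 = 0
w7 = w1 NAND w4 = 0 NAND 1 = 1
So w6 = 0 and w7 = 1.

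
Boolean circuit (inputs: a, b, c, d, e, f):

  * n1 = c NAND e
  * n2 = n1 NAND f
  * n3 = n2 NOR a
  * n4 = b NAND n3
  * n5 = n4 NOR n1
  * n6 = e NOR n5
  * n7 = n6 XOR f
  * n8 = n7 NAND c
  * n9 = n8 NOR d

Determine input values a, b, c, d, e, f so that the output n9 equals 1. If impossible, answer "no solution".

a=1, b=1, c=1, d=0, e=1, f=1

n9 = n8 NOR d must be 1, so both n8 = 0 and d = 0.
Check with a=1, b=1, c=1, d=0, e=1, f=1:
n1 = c NAND e = 1 NAND 1 = 0
n2 = n1 NAND f = 0 NAND 1 = 1
n3 = n2 NOR a = 1 NOR 1 = 0
n4 = b NAND n3 = 1 NAND 0 = 1
n5 = n4 NOR n1 = 1 NOR 0 = 0
n6 = e NOR n5 = 1 NOR 0 = 0
n7 = n6 XOR f = 0 XOR 1 = 1
n8 = n7 NAND c = 1 NAND 1 = 0
n9 = n8 NOR d = 0 NOR 0 = 1
So n9 = 1 as required.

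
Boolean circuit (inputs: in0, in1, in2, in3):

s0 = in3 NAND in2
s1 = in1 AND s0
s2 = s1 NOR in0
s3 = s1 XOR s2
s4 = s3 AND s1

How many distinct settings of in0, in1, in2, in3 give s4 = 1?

6

s4 = s3 AND s1 must be 1, so both s3 = 1 and s1 = 1.
Satisfying assignments:
  in0=0, in1=1, in2=0, in3=0
  in0=0, in1=1, in2=0, in3=1
  in0=0, in1=1, in2=1, in3=0
  in0=1, in1=1, in2=0, in3=0
  in0=1, in1=1, in2=0, in3=1
  in0=1, in1=1, in2=1, in3=0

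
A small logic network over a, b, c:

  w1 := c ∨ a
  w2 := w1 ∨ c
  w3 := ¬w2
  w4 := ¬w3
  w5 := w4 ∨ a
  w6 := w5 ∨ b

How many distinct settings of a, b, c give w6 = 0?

1

w6 = w5 ∨ b must be 0, so both w5 = 0 and b = 0.
w5 = w4 ∨ a must be 0, so both w4 = 0 and a = 0.
w4 = ¬w3 must be 0, so w3 = 1.
Enumerating the 8 input combinations, 1 give w6 = 0 and 7 give w6 = 1.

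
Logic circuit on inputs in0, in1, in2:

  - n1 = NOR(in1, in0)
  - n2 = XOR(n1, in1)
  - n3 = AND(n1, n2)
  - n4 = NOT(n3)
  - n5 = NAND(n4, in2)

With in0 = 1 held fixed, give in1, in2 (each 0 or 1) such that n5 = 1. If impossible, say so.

in1=0, in2=0

Check with in0 = 1 and in1=0, in2=0:
n1 = NOR(in1, in0) = NOR(0, 1) = 0
n2 = XOR(n1, in1) = XOR(0, 0) = 0
n3 = AND(n1, n2) = AND(0, 0) = 0
n4 = NOT(n3) = NOT 0 = 1
n5 = NAND(n4, in2) = NAND(1, 0) = 1
So n5 = 1.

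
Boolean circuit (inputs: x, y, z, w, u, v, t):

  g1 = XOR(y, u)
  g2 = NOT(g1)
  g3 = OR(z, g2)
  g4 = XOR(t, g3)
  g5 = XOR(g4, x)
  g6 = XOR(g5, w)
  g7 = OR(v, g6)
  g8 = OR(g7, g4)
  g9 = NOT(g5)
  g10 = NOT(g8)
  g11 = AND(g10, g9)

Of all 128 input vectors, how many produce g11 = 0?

120

g11 = AND(g10, g9) must be 0, so at least one of g10, g9 is 0.
Enumerating the 128 input combinations, 120 give g11 = 0 and 8 give g11 = 1.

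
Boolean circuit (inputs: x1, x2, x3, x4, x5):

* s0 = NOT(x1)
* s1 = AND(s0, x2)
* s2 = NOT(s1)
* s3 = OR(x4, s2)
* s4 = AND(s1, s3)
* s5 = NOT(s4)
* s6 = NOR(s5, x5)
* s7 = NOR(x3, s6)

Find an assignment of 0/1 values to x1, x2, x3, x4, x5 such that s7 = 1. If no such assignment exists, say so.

x1=1 x2=1 x3=0 x4=0 x5=1

Check with x1=1 x2=1 x3=0 x4=0 x5=1:
s0 = NOT(x1) = NOT 1 = 0
s1 = AND(s0, x2) = AND(0, 1) = 0
s2 = NOT(s1) = NOT 0 = 1
s3 = OR(x4, s2) = OR(0, 1) = 1
s4 = AND(s1, s3) = AND(0, 1) = 0
s5 = NOT(s4) = NOT 0 = 1
s6 = NOR(s5, x5) = NOR(1, 1) = 0
s7 = NOR(x3, s6) = NOR(0, 0) = 1
So s7 = 1 as required.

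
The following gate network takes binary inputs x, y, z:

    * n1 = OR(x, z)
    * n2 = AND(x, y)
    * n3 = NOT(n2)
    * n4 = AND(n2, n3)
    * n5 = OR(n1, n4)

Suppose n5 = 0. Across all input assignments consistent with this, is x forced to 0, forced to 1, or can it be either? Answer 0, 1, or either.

n5 = OR(n1, n4) must be 0, so both n1 = 0 and n4 = 0.
n1 = OR(x, z) must be 0, so both x = 0 and z = 0.
Every assignment with n5 = 0 has x = 0; there are 2 such assignment(s).
  x=0, y=0, z=0
  x=0, y=1, z=0

0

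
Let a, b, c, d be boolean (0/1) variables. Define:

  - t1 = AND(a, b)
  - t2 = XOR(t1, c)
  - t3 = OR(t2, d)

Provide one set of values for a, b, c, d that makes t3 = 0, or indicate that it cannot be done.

Check with a=0, b=1, c=0, d=0:
t1 = AND(a, b) = AND(0, 1) = 0
t2 = XOR(t1, c) = XOR(0, 0) = 0
t3 = OR(t2, d) = OR(0, 0) = 0
So t3 = 0 as required.

a=0, b=1, c=0, d=0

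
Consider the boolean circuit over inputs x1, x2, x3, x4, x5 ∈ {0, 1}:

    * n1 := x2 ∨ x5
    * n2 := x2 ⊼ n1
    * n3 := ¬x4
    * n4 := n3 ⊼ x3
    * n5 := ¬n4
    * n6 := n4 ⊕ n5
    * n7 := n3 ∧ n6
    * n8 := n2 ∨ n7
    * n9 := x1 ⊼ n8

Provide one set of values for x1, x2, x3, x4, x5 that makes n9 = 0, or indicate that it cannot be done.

Check with x1=1, x2=0, x3=1, x4=0, x5=0:
n1 = x2 ∨ x5 = 0 ∨ 0 = 0
n2 = x2 ⊼ n1 = 0 ⊼ 0 = 1
n3 = ¬x4 = ¬0 = 1
n4 = n3 ⊼ x3 = 1 ⊼ 1 = 0
n5 = ¬n4 = ¬0 = 1
n6 = n4 ⊕ n5 = 0 ⊕ 1 = 1
n7 = n3 ∧ n6 = 1 ∧ 1 = 1
n8 = n2 ∨ n7 = 1 ∨ 1 = 1
n9 = x1 ⊼ n8 = 1 ⊼ 1 = 0
So n9 = 0 as required.

x1=1, x2=0, x3=1, x4=0, x5=0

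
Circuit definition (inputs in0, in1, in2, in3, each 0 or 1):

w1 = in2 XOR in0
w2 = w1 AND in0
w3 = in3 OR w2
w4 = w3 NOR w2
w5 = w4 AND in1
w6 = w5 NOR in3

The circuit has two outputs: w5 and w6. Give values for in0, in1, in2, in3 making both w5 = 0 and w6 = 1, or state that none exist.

in0=0, in1=0, in2=0, in3=0

Check with in0=0, in1=0, in2=0, in3=0:
w1 = in2 XOR in0 = 0 XOR 0 = 0
w2 = w1 AND in0 = 0 AND 0 = 0
w3 = in3 OR w2 = 0 OR 0 = 0
w4 = w3 NOR w2 = 0 NOR 0 = 1
w5 = w4 AND in1 = 1 AND 0 = 0
w6 = w5 NOR in3 = 0 NOR 0 = 1
So w5 = 0 and w6 = 1.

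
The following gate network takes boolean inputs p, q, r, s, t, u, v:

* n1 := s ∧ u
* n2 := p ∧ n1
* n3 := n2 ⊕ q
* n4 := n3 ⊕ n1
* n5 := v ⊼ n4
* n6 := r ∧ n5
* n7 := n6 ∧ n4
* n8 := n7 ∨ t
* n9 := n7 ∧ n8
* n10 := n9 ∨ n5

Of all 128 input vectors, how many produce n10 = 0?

32

n10 = n9 ∨ n5 must be 0, so both n9 = 0 and n5 = 0.
n9 = n7 ∧ n8 must be 0, so at least one of n7, n8 is 0.
Enumerating the 128 input combinations, 32 give n10 = 0 and 96 give n10 = 1.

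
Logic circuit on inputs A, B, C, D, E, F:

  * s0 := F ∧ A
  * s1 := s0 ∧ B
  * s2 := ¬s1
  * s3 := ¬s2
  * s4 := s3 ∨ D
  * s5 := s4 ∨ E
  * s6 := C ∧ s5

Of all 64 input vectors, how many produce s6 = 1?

25

s6 = C ∧ s5 must be 1, so both C = 1 and s5 = 1.
s5 = s4 ∨ E must be 1, so at least one of s4, E is 1.
Enumerating the 64 input combinations, 25 give s6 = 1 and 39 give s6 = 0.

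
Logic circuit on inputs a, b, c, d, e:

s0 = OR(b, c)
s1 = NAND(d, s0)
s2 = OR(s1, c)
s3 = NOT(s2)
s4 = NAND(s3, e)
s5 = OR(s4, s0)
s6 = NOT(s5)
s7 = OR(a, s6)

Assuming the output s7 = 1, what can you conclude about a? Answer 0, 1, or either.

1

s7 = OR(a, s6) must be 1, so at least one of a, s6 is 1.
Every assignment with s7 = 1 has a = 1; there are 16 such assignment(s).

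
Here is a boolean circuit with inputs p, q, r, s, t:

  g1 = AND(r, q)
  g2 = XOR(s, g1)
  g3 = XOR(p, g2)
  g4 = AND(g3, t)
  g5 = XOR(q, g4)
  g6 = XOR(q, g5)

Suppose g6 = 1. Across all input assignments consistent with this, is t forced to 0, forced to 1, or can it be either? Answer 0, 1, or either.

g6 = XOR(q, g5) must be 1, so q and g5 differ.
Every assignment with g6 = 1 has t = 1; there are 8 such assignment(s).

1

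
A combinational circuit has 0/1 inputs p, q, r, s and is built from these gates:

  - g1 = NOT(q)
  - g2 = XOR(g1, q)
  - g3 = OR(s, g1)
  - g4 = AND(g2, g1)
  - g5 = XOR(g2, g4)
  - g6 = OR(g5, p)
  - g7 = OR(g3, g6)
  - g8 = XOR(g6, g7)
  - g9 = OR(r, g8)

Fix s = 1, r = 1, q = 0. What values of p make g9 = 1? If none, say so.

p=0

Check with s = 1, r = 1, q = 0 and p=0:
g1 = NOT(q) = NOT 0 = 1
g2 = XOR(g1, q) = XOR(1, 0) = 1
g3 = OR(s, g1) = OR(1, 1) = 1
g4 = AND(g2, g1) = AND(1, 1) = 1
g5 = XOR(g2, g4) = XOR(1, 1) = 0
g6 = OR(g5, p) = OR(0, 0) = 0
g7 = OR(g3, g6) = OR(1, 0) = 1
g8 = XOR(g6, g7) = XOR(0, 1) = 1
g9 = OR(r, g8) = OR(1, 1) = 1
So g9 = 1.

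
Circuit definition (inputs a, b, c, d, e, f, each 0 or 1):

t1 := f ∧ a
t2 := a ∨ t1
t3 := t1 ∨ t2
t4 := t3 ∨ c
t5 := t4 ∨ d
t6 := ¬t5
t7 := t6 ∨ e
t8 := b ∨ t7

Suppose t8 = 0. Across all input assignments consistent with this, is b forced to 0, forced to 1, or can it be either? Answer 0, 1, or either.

0

t8 = b ∨ t7 must be 0, so both b = 0 and t7 = 0.
t7 = t6 ∨ e must be 0, so both t6 = 0 and e = 0.
t6 = ¬t5 must be 0, so t5 = 1.
Every assignment with t8 = 0 has b = 0; there are 14 such assignment(s).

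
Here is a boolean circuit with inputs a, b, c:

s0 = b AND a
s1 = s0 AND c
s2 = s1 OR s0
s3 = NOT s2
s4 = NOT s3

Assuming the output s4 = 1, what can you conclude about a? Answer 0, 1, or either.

s4 = NOT s3 must be 1, so s3 = 0.
s3 = NOT s2 must be 0, so s2 = 1.
Every assignment with s4 = 1 has a = 1; there are 2 such assignment(s).
  a=1, b=1, c=0
  a=1, b=1, c=1

1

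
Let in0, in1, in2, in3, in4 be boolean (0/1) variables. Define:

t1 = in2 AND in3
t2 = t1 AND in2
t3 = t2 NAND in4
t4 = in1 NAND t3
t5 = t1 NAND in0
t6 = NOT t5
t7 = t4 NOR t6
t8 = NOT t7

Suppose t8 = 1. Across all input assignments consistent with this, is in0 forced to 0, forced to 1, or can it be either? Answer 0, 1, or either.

either

Both values of in0 occur among assignments with t8 = 1:
  in0=0: in0=0, in1=0, in2=0, in3=0, in4=0
  in0=1: in0=1, in1=0, in2=0, in3=0, in4=0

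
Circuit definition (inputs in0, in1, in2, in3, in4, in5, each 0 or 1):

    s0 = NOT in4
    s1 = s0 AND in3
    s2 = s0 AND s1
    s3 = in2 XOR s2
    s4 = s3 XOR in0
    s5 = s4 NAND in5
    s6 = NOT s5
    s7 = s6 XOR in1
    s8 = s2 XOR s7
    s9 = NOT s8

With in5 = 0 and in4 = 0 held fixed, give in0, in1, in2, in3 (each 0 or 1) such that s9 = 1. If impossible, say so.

s9 = NOT s8 must be 1, so s8 = 0.
Check with in5 = 0 and in4 = 0 and in0=1, in1=0, in2=0, in3=0:
s0 = NOT in4 = NOT 0 = 1
s1 = s0 AND in3 = 1 AND 0 = 0
s2 = s0 AND s1 = 1 AND 0 = 0
s3 = in2 XOR s2 = 0 XOR 0 = 0
s4 = s3 XOR in0 = 0 XOR 1 = 1
s5 = s4 NAND in5 = 1 NAND 0 = 1
s6 = NOT s5 = NOT 1 = 0
s7 = s6 XOR in1 = 0 XOR 0 = 0
s8 = s2 XOR s7 = 0 XOR 0 = 0
s9 = NOT s8 = NOT 0 = 1
So s9 = 1.

in0=1 in1=0 in2=0 in3=0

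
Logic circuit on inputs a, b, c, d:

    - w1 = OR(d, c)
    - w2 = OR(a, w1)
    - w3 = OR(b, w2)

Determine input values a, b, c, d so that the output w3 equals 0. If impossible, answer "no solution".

w3 = OR(b, w2) must be 0, so both b = 0 and w2 = 0.
w2 = OR(a, w1) must be 0, so both a = 0 and w1 = 0.
Check with a=0 b=0 c=0 d=0:
w1 = OR(d, c) = OR(0, 0) = 0
w2 = OR(a, w1) = OR(0, 0) = 0
w3 = OR(b, w2) = OR(0, 0) = 0
So w3 = 0 as required.

a=0 b=0 c=0 d=0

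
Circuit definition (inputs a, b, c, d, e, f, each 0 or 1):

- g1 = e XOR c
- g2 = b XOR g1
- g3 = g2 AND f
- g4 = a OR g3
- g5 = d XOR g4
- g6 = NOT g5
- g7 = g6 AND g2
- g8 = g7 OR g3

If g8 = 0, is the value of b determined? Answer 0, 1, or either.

either

Both values of b occur among assignments with g8 = 0:
  b=0: a=0, b=0, c=0, d=0, e=0, f=0
  b=1: a=0, b=1, c=0, d=0, e=1, f=0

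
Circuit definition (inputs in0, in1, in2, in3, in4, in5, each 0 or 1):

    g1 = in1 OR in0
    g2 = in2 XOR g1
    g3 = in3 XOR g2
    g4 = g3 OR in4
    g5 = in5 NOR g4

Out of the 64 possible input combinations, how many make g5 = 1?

8

g5 = in5 NOR g4 must be 1, so both in5 = 0 and g4 = 0.
g4 = g3 OR in4 must be 0, so both g3 = 0 and in4 = 0.
g3 = in3 XOR g2 must be 0, so in3 and g2 are equal.
Enumerating the 64 input combinations, 8 give g5 = 1 and 56 give g5 = 0.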